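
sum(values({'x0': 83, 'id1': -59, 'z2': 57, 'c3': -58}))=23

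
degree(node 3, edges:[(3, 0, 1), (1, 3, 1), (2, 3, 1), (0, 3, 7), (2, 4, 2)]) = 4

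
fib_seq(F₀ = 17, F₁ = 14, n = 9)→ F_2 = F_1 + F_0 = 31
F_3 = F_2 + F_1 = 45
F_4 = F_3 + F_2 = 76
...
= [17, 14, 31, 45, 76, 121, 197, 318, 515]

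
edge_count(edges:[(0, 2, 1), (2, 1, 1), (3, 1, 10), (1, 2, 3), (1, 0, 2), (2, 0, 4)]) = 6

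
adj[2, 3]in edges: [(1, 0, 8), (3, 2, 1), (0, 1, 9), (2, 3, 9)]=9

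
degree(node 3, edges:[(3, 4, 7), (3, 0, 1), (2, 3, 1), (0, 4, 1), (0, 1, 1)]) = 3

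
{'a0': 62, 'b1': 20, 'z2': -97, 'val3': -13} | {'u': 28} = {'a0': 62, 'b1': 20, 'z2': -97, 'val3': -13, 'u': 28}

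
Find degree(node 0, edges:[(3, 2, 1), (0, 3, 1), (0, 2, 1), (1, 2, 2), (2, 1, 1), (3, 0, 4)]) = 3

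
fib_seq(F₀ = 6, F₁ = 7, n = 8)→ F_2 = F_1 + F_0 = 13
F_3 = F_2 + F_1 = 20
F_4 = F_3 + F_2 = 33
...
= [6, 7, 13, 20, 33, 53, 86, 139]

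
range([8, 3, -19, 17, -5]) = 36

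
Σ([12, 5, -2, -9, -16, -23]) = -33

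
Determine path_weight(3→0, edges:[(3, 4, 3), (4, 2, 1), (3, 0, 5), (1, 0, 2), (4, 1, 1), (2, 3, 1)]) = w(3→0)=5
= 5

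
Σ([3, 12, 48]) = 63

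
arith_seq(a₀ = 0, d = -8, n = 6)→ a_0 = 0 + 0*-8 = 0
a_1 = 0 + 1*-8 = -8
a_2 = 0 + 2*-8 = -16
...
= [0, -8, -16, -24, -32, -40]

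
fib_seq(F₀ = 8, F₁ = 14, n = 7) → F_2 = F_1 + F_0 = 22
F_3 = F_2 + F_1 = 36
F_4 = F_3 + F_2 = 58
...
= [8, 14, 22, 36, 58, 94, 152]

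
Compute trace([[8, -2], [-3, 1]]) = diagonal: 8 + 1
= 9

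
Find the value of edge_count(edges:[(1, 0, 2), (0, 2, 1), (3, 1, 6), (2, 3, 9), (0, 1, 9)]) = 5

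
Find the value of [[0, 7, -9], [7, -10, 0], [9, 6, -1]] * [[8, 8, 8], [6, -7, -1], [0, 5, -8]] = C[0][0] = (0)*(8) + (7)*(6) + (-9)*(0) = 42
C[0][1] = (0)*(8) + (7)*(-7) + (-9)*(5) = -94
C[0][2] = (0)*(8) + (7)*(-1) + (-9)*(-8) = 65
C[1][0] = (7)*(8) + (-10)*(6) + (0)*(0) = -4
C[1][1] = (7)*(8) + (-10)*(-7) + (0)*(5) = 126
C[1][2] = (7)*(8) + (-10)*(-1) + (0)*(-8) = 66
... (3 more cells)
= [[42, -94, 65], [-4, 126, 66], [108, 25, 74]]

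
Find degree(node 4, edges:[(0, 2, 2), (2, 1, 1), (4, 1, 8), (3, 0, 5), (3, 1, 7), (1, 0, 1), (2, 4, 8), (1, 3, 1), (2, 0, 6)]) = incident: (4,1), (2,4)
= 2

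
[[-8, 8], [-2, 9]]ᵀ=[[-8, -2], [8, 9]]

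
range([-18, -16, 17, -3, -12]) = 35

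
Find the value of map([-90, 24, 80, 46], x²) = (-90)²=8100, (24)²=576, (80)²=6400, (46)²=2116
= [8100, 576, 6400, 2116]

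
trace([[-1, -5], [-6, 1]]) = diagonal: (-1) + 1
= 0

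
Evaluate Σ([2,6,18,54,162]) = 242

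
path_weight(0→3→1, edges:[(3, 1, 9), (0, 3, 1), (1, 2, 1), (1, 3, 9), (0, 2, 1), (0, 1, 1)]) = 10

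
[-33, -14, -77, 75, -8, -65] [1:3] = [-14, -77]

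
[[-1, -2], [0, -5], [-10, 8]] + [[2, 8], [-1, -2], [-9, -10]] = [[1, 6], [-1, -7], [-19, -2]]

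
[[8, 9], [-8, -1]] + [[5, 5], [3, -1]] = [[13, 14], [-5, -2]]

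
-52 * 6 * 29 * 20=-180960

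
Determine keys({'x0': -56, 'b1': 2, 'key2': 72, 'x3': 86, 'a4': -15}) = ['x0', 'b1', 'key2', 'x3', 'a4']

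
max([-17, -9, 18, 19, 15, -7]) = 19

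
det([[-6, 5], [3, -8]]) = 33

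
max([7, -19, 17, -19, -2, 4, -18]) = 17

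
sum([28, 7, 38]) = 73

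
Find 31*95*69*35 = 7112175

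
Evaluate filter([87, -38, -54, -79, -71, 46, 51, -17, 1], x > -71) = [87, -38, -54, 46, 51, -17, 1]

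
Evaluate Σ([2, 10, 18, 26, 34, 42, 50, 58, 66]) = 306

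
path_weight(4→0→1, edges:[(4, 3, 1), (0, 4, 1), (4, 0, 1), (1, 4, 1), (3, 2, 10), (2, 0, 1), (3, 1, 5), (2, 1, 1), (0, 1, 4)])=w(4→0)=1 + w(0→1)=4
= 5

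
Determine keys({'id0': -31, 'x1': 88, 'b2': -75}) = ['id0', 'x1', 'b2']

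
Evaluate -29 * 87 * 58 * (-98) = 14340732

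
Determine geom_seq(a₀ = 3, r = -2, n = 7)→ [3, -6, 12, -24, 48, -96, 192]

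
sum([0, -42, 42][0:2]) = slice → [0, -42]
0 + (-42)
= -42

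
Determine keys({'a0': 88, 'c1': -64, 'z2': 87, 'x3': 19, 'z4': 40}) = ['a0', 'c1', 'z2', 'x3', 'z4']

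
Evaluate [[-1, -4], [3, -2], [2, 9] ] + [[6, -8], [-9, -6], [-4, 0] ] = [[5, -12], [-6, -8], [-2, 9]]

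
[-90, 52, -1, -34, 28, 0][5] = 0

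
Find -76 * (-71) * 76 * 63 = 25836048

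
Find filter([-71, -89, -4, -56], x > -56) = keep x where x > -56: -71✗, -89✗, -4✓, -56✗
= [-4]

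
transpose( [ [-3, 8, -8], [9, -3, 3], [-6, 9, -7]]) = [[-3, 9, -6], [8, -3, 9], [-8, 3, -7]]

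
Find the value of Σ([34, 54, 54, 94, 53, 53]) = 34 + 54 + 54 + 94 + 53 + 53
= 342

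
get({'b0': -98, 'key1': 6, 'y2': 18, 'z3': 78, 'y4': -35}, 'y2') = 18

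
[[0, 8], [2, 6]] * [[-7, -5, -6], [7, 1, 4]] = [[56, 8, 32], [28, -4, 12]]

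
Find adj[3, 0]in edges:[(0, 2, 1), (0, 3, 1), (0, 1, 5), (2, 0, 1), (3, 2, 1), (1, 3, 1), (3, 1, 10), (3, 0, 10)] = 10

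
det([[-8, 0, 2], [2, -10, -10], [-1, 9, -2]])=-864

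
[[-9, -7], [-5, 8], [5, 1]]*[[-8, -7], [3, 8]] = [[51, 7], [64, 99], [-37, -27]]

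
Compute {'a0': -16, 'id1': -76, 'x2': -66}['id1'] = -76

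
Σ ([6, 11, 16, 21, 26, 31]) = 111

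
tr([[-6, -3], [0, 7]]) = 1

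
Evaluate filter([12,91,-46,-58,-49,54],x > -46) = [12, 91, 54]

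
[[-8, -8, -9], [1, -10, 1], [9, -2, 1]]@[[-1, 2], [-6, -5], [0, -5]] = C[0][0] = (-8)*(-1) + (-8)*(-6) + (-9)*(0) = 56
C[0][1] = (-8)*(2) + (-8)*(-5) + (-9)*(-5) = 69
C[1][0] = (1)*(-1) + (-10)*(-6) + (1)*(0) = 59
C[1][1] = (1)*(2) + (-10)*(-5) + (1)*(-5) = 47
C[2][0] = (9)*(-1) + (-2)*(-6) + (1)*(0) = 3
C[2][1] = (9)*(2) + (-2)*(-5) + (1)*(-5) = 23
= [[56, 69], [59, 47], [3, 23]]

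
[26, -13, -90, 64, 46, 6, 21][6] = 21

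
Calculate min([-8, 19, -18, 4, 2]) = -18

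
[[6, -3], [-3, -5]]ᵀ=[[6, -3], [-3, -5]]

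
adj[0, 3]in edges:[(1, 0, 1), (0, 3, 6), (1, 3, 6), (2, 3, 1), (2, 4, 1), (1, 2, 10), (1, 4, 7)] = 6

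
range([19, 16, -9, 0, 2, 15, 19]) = 28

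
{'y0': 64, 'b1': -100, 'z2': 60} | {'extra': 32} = {'y0': 64, 'b1': -100, 'z2': 60, 'extra': 32}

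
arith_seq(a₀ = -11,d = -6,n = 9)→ a_0 = -11 + 0*-6 = -11
a_1 = -11 + 1*-6 = -17
a_2 = -11 + 2*-6 = -23
...
= [-11, -17, -23, -29, -35, -41, -47, -53, -59]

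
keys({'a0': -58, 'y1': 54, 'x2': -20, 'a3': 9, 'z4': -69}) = ['a0', 'y1', 'x2', 'a3', 'z4']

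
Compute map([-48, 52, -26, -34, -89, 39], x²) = [2304, 2704, 676, 1156, 7921, 1521]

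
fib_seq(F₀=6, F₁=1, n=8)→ F_2 = F_1 + F_0 = 7
F_3 = F_2 + F_1 = 8
F_4 = F_3 + F_2 = 15
...
= [6, 1, 7, 8, 15, 23, 38, 61]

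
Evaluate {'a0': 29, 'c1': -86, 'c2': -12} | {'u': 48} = {'a0': 29, 'c1': -86, 'c2': -12, 'u': 48}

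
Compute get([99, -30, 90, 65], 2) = 90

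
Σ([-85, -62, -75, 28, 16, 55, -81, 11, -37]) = -230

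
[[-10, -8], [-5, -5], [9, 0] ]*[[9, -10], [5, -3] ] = C[0][0] = (-10)*(9) + (-8)*(5) = -130
C[0][1] = (-10)*(-10) + (-8)*(-3) = 124
C[1][0] = (-5)*(9) + (-5)*(5) = -70
C[1][1] = (-5)*(-10) + (-5)*(-3) = 65
C[2][0] = (9)*(9) + (0)*(5) = 81
C[2][1] = (9)*(-10) + (0)*(-3) = -90
= [[-130, 124], [-70, 65], [81, -90]]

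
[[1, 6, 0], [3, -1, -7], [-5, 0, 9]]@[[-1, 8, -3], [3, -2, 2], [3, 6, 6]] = [[17, -4, 9], [-27, -16, -53], [32, 14, 69]]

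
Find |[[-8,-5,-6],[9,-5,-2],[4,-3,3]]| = (1)*(-8)*det([[-5, -2], [-3, 3]]) + (-1)*(-5)*det([[9, -2], [4, 3]]) + (1)*(-6)*det([[9, -5], [4, -3]])
= 168 + 175 + 42
= 385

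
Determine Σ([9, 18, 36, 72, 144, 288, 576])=1143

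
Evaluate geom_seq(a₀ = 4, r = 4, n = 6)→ [4, 16, 64, 256, 1024, 4096]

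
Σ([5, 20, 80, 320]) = 5 + 20 + 80 + 320
= 425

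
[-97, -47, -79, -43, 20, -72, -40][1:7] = [-47, -79, -43, 20, -72, -40]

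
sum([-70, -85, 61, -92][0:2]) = -155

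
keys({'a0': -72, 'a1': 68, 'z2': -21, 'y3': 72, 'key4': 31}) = ['a0', 'a1', 'z2', 'y3', 'key4']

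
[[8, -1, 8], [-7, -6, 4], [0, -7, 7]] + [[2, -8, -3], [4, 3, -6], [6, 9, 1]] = [[10, -9, 5], [-3, -3, -2], [6, 2, 8]]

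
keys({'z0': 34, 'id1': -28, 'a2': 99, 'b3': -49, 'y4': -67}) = ['z0', 'id1', 'a2', 'b3', 'y4']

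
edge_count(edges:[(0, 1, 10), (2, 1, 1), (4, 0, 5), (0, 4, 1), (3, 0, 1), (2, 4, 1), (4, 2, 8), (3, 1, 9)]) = 8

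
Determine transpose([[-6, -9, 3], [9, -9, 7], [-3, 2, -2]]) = [[-6, 9, -3], [-9, -9, 2], [3, 7, -2]]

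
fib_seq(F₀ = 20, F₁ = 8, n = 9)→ F_2 = F_1 + F_0 = 28
F_3 = F_2 + F_1 = 36
F_4 = F_3 + F_2 = 64
...
= [20, 8, 28, 36, 64, 100, 164, 264, 428]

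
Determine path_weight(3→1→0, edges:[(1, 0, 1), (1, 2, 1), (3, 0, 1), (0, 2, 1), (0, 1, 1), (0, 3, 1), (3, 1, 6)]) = 7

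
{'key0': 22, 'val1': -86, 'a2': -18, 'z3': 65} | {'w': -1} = {'key0': 22, 'val1': -86, 'a2': -18, 'z3': 65, 'w': -1}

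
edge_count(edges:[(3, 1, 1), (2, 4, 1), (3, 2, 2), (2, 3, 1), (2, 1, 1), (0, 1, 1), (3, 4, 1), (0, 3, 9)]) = 8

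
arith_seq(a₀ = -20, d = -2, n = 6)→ a_0 = -20 + 0*-2 = -20
a_1 = -20 + 1*-2 = -22
a_2 = -20 + 2*-2 = -24
...
= [-20, -22, -24, -26, -28, -30]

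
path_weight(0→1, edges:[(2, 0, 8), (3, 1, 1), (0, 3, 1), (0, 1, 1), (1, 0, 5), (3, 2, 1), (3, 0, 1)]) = 1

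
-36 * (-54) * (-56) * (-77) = 8382528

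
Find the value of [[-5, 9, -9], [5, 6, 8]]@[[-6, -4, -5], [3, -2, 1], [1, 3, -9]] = [[48, -25, 115], [-4, -8, -91]]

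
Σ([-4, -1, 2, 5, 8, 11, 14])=(-4) + (-1) + 2 + 5 + 8 + 11 + 14
= 35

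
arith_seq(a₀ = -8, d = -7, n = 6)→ [-8, -15, -22, -29, -36, -43]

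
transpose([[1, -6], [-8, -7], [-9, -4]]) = [[1, -8, -9], [-6, -7, -4]]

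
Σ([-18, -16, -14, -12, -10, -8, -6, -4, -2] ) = -90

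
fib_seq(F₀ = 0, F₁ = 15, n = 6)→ F_2 = F_1 + F_0 = 15
F_3 = F_2 + F_1 = 30
F_4 = F_3 + F_2 = 45
...
= [0, 15, 15, 30, 45, 75]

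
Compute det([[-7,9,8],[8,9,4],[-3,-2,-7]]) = 869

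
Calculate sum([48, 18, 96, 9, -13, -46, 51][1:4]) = 123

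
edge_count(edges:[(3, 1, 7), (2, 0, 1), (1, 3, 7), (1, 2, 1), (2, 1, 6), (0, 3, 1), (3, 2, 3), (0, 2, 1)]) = 8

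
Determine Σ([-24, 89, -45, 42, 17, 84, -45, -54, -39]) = 25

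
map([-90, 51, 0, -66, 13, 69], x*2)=-90*2=-180, 51*2=102, 0*2=0, -66*2=-132, 13*2=26, 69*2=138
= [-180, 102, 0, -132, 26, 138]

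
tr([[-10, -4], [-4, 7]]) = -3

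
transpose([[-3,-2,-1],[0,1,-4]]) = [[-3, 0], [-2, 1], [-1, -4]]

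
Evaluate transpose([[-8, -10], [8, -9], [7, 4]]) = [[-8, 8, 7], [-10, -9, 4]]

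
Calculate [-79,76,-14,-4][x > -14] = keep x where x > -14: -79✗, 76✓, -14✗, -4✓
= [76, -4]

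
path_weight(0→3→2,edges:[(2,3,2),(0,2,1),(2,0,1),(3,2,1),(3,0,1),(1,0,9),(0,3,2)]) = w(0→3)=2 + w(3→2)=1
= 3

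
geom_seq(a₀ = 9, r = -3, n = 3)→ [9, -27, 81]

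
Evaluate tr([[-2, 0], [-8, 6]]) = diagonal: (-2) + 6
= 4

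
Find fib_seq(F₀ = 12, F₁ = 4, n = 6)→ F_2 = F_1 + F_0 = 16
F_3 = F_2 + F_1 = 20
F_4 = F_3 + F_2 = 36
...
= [12, 4, 16, 20, 36, 56]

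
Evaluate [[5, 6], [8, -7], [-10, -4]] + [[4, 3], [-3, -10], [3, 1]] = [[9, 9], [5, -17], [-7, -3]]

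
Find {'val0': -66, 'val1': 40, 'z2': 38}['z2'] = 38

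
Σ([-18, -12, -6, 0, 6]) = (-18) + (-12) + (-6) + 0 + 6
= -30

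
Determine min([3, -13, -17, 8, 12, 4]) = -17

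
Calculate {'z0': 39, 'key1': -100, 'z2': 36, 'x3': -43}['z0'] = 39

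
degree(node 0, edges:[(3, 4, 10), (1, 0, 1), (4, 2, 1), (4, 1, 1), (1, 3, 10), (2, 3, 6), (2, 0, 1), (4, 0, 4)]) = 3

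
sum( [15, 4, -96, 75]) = 15 + 4 + (-96) + 75
= -2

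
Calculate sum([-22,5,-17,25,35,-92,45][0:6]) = -66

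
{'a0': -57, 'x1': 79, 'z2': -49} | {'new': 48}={'a0': -57, 'x1': 79, 'z2': -49, 'new': 48}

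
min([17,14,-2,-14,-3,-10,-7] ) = -14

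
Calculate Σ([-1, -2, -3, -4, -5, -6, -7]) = (-1) + (-2) + (-3) + (-4) + (-5) + (-6) + (-7)
= -28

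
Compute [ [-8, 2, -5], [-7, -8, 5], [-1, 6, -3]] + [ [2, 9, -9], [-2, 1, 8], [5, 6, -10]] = [[-6, 11, -14], [-9, -7, 13], [4, 12, -13]]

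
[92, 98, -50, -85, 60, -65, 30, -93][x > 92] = keep x where x > 92: 92✗, 98✓, -50✗, -85✗, 60✗, -65✗, 30✗, -93✗
= [98]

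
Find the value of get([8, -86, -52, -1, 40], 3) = -1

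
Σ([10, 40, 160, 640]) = 850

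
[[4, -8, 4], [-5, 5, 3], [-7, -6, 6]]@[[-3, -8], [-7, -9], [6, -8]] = [[68, 8], [-2, -29], [99, 62]]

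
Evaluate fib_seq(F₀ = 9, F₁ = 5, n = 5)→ [9, 5, 14, 19, 33]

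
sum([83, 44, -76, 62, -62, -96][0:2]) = slice → [83, 44]
83 + 44
= 127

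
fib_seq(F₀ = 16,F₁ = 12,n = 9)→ [16, 12, 28, 40, 68, 108, 176, 284, 460]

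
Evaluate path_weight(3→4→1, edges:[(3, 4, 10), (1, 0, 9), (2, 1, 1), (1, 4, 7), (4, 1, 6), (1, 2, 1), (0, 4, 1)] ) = 16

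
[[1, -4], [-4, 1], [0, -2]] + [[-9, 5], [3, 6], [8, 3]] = [[-8, 1], [-1, 7], [8, 1]]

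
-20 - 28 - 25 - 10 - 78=-161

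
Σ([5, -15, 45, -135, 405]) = 5 + -15 + 45 + -135 + 405
= 305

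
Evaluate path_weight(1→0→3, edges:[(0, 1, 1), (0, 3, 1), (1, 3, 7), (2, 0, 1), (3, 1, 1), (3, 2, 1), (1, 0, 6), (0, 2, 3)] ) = 7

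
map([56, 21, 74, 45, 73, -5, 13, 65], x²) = [3136, 441, 5476, 2025, 5329, 25, 169, 4225]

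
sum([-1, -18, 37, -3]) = (-1) + (-18) + 37 + (-3)
= 15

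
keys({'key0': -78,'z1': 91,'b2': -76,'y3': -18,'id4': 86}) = ['key0', 'z1', 'b2', 'y3', 'id4']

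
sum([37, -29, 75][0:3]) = slice → [37, -29, 75]
37 + (-29) + 75
= 83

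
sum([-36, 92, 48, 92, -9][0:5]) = slice → [-36, 92, 48, 92, -9]
(-36) + 92 + 48 + 92 + (-9)
= 187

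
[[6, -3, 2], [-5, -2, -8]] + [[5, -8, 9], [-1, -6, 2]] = [[11, -11, 11], [-6, -8, -6]]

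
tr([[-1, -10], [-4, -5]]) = -6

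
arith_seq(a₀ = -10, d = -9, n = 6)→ [-10, -19, -28, -37, -46, -55]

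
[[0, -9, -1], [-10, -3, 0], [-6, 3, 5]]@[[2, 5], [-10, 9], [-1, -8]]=C[0][0] = (0)*(2) + (-9)*(-10) + (-1)*(-1) = 91
C[0][1] = (0)*(5) + (-9)*(9) + (-1)*(-8) = -73
C[1][0] = (-10)*(2) + (-3)*(-10) + (0)*(-1) = 10
C[1][1] = (-10)*(5) + (-3)*(9) + (0)*(-8) = -77
C[2][0] = (-6)*(2) + (3)*(-10) + (5)*(-1) = -47
C[2][1] = (-6)*(5) + (3)*(9) + (5)*(-8) = -43
= [[91, -73], [10, -77], [-47, -43]]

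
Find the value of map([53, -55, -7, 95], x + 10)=53+10=63, -55+10=-45, -7+10=3, 95+10=105
= [63, -45, 3, 105]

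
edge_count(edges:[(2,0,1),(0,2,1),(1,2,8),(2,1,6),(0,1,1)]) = 5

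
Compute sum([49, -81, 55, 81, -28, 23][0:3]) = 23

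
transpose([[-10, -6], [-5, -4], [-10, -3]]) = [[-10, -5, -10], [-6, -4, -3]]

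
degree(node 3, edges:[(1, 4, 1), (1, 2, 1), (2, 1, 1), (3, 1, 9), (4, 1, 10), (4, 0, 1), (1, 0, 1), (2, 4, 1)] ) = 1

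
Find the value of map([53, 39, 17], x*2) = [106, 78, 34]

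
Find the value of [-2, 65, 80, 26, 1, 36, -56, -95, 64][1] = 65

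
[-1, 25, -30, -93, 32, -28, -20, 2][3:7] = [-93, 32, -28, -20]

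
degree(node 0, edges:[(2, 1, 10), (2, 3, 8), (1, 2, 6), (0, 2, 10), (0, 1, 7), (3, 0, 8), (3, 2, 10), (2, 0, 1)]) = incident: (0,2), (0,1), (3,0), (2,0)
= 4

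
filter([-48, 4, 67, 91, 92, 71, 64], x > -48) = [4, 67, 91, 92, 71, 64]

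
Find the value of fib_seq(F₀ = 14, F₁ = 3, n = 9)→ F_2 = F_1 + F_0 = 17
F_3 = F_2 + F_1 = 20
F_4 = F_3 + F_2 = 37
...
= [14, 3, 17, 20, 37, 57, 94, 151, 245]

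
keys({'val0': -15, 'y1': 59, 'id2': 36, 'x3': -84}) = ['val0', 'y1', 'id2', 'x3']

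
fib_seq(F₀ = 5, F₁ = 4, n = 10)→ F_2 = F_1 + F_0 = 9
F_3 = F_2 + F_1 = 13
F_4 = F_3 + F_2 = 22
...
= [5, 4, 9, 13, 22, 35, 57, 92, 149, 241]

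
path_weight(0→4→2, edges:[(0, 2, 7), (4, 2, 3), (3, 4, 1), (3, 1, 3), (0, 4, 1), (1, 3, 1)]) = w(0→4)=1 + w(4→2)=3
= 4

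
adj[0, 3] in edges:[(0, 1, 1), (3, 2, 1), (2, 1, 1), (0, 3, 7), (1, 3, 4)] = 7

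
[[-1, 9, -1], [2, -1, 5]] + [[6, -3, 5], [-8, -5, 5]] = [[5, 6, 4], [-6, -6, 10]]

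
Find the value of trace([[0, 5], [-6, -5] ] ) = -5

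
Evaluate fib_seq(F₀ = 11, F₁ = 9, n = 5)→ [11, 9, 20, 29, 49]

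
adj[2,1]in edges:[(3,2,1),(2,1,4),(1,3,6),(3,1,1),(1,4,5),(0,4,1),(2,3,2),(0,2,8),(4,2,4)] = 4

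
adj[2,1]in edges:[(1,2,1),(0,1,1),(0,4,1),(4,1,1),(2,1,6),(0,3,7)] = 6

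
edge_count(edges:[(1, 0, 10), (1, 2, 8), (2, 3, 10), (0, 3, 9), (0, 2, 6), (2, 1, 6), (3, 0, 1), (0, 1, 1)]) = 8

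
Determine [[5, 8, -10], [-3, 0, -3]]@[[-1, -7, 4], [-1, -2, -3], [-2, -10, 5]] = C[0][0] = (5)*(-1) + (8)*(-1) + (-10)*(-2) = 7
C[0][1] = (5)*(-7) + (8)*(-2) + (-10)*(-10) = 49
C[0][2] = (5)*(4) + (8)*(-3) + (-10)*(5) = -54
C[1][0] = (-3)*(-1) + (0)*(-1) + (-3)*(-2) = 9
C[1][1] = (-3)*(-7) + (0)*(-2) + (-3)*(-10) = 51
C[1][2] = (-3)*(4) + (0)*(-3) + (-3)*(5) = -27
= [[7, 49, -54], [9, 51, -27]]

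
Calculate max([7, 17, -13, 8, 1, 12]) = 17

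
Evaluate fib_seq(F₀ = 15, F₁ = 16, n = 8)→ F_2 = F_1 + F_0 = 31
F_3 = F_2 + F_1 = 47
F_4 = F_3 + F_2 = 78
...
= [15, 16, 31, 47, 78, 125, 203, 328]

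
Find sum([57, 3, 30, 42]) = 57 + 3 + 30 + 42
= 132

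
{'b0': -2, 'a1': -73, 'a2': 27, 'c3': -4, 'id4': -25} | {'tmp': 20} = {'b0': -2, 'a1': -73, 'a2': 27, 'c3': -4, 'id4': -25, 'tmp': 20}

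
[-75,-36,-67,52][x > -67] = [-36, 52]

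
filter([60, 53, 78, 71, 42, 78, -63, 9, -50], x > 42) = keep x where x > 42: 60✓, 53✓, 78✓, 71✓, 42✗, 78✓, -63✗, 9✗, -50✗
= [60, 53, 78, 71, 78]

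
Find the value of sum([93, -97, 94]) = 93 + (-97) + 94
= 90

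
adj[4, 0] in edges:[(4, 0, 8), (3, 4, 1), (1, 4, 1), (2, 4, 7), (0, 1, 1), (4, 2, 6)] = 8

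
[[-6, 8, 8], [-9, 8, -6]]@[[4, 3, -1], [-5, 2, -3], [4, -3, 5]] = [[-32, -26, 22], [-100, 7, -45]]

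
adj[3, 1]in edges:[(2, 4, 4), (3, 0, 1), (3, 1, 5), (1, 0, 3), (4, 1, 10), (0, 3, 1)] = 5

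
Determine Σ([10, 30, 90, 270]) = 10 + 30 + 90 + 270
= 400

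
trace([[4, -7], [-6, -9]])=diagonal: 4 + (-9)
= -5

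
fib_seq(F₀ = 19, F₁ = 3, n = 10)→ F_2 = F_1 + F_0 = 22
F_3 = F_2 + F_1 = 25
F_4 = F_3 + F_2 = 47
...
= [19, 3, 22, 25, 47, 72, 119, 191, 310, 501]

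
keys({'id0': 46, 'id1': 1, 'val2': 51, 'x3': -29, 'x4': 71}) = ['id0', 'id1', 'val2', 'x3', 'x4']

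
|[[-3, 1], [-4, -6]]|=22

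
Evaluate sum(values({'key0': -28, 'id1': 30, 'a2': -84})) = (-28) + 30 + (-84)
= -82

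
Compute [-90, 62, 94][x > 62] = keep x where x > 62: -90✗, 62✗, 94✓
= [94]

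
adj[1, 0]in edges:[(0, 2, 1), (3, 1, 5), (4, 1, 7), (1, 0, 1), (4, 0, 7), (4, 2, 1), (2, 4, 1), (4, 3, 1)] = 1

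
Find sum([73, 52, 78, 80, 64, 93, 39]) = 479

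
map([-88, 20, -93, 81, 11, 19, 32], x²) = [7744, 400, 8649, 6561, 121, 361, 1024]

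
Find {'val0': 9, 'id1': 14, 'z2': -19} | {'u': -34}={'val0': 9, 'id1': 14, 'z2': -19, 'u': -34}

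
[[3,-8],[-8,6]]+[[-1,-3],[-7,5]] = [[2, -11], [-15, 11]]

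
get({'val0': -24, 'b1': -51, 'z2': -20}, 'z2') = -20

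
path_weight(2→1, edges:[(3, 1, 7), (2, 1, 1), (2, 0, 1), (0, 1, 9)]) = 1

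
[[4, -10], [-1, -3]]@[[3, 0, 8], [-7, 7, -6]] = C[0][0] = (4)*(3) + (-10)*(-7) = 82
C[0][1] = (4)*(0) + (-10)*(7) = -70
C[0][2] = (4)*(8) + (-10)*(-6) = 92
C[1][0] = (-1)*(3) + (-3)*(-7) = 18
C[1][1] = (-1)*(0) + (-3)*(7) = -21
C[1][2] = (-1)*(8) + (-3)*(-6) = 10
= [[82, -70, 92], [18, -21, 10]]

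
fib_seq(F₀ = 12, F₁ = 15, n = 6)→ [12, 15, 27, 42, 69, 111]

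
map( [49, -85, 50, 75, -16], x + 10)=49+10=59, -85+10=-75, 50+10=60, 75+10=85, -16+10=-6
= [59, -75, 60, 85, -6]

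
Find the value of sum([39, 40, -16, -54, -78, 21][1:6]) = slice → [40, -16, -54, -78, 21]
40 + (-16) + (-54) + (-78) + 21
= -87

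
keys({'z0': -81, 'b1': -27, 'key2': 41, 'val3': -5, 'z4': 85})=['z0', 'b1', 'key2', 'val3', 'z4']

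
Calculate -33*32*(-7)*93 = 687456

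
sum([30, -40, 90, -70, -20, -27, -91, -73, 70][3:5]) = slice → [-70, -20]
(-70) + (-20)
= -90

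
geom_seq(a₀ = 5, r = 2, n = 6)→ [5, 10, 20, 40, 80, 160]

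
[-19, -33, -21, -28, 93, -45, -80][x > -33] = keep x where x > -33: -19✓, -33✗, -21✓, -28✓, 93✓, -45✗, -80✗
= [-19, -21, -28, 93]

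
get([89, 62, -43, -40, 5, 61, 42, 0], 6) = 42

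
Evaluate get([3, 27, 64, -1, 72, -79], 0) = 3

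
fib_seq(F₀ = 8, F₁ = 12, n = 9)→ F_2 = F_1 + F_0 = 20
F_3 = F_2 + F_1 = 32
F_4 = F_3 + F_2 = 52
...
= [8, 12, 20, 32, 52, 84, 136, 220, 356]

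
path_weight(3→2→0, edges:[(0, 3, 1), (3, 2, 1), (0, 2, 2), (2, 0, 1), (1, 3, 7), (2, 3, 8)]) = w(3→2)=1 + w(2→0)=1
= 2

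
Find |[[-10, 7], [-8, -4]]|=(-10)*(-4) - (7)*(-8)
= 96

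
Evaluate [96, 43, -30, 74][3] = 74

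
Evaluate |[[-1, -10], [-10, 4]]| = -104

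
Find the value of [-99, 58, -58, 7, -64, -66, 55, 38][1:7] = [58, -58, 7, -64, -66, 55]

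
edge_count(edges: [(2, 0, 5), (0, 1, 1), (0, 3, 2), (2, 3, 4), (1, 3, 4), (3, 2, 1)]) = 6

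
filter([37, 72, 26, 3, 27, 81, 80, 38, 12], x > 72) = [81, 80]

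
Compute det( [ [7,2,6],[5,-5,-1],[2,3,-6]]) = (1)*(7)*det([[-5, -1], [3, -6]]) + (-1)*(2)*det([[5, -1], [2, -6]]) + (1)*(6)*det([[5, -5], [2, 3]])
= 231 + 56 + 150
= 437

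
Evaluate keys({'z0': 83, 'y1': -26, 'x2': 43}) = ['z0', 'y1', 'x2']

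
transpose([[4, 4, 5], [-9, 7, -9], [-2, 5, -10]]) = [[4, -9, -2], [4, 7, 5], [5, -9, -10]]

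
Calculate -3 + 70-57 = 10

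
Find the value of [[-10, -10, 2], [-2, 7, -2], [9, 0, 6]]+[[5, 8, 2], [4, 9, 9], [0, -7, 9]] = [[-5, -2, 4], [2, 16, 7], [9, -7, 15]]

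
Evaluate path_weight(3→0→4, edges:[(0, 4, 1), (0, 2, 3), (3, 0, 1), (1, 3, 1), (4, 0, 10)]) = w(3→0)=1 + w(0→4)=1
= 2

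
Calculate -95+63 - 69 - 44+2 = -143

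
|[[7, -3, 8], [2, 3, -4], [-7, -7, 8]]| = -8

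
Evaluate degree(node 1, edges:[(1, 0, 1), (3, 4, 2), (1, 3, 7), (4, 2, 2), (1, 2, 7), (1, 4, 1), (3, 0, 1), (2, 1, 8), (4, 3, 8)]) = 5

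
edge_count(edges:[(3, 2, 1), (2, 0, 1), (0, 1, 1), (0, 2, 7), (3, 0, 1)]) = 5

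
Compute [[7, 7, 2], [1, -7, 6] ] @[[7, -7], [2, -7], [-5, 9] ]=C[0][0] = (7)*(7) + (7)*(2) + (2)*(-5) = 53
C[0][1] = (7)*(-7) + (7)*(-7) + (2)*(9) = -80
C[1][0] = (1)*(7) + (-7)*(2) + (6)*(-5) = -37
C[1][1] = (1)*(-7) + (-7)*(-7) + (6)*(9) = 96
= [[53, -80], [-37, 96]]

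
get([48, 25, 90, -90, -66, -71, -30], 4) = -66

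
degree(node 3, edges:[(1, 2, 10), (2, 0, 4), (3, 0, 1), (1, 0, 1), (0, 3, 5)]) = 2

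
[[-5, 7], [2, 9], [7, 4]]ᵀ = [[-5, 2, 7], [7, 9, 4]]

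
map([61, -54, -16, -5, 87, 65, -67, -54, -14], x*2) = 61*2=122, -54*2=-108, -16*2=-32, -5*2=-10, 87*2=174, 65*2=130, -67*2=-134, -54*2=-108, -14*2=-28
= [122, -108, -32, -10, 174, 130, -134, -108, -28]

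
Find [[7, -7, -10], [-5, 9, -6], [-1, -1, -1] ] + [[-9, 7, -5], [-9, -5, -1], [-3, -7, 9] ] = [[-2, 0, -15], [-14, 4, -7], [-4, -8, 8]]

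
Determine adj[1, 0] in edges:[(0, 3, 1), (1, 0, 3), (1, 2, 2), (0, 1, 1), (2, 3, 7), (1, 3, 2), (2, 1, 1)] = 3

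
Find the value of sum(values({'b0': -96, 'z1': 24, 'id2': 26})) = (-96) + 24 + 26
= -46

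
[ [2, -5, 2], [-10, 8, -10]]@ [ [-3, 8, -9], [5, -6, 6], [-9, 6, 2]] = [[-49, 58, -44], [160, -188, 118]]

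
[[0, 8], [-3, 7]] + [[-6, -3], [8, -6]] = [[-6, 5], [5, 1]]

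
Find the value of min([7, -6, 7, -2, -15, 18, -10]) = -15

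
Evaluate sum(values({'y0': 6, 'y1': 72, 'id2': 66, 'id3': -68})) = 76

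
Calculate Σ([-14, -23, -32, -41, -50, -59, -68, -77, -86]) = -450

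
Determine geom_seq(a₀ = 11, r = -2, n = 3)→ [11, -22, 44]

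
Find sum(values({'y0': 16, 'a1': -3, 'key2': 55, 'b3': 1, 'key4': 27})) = 96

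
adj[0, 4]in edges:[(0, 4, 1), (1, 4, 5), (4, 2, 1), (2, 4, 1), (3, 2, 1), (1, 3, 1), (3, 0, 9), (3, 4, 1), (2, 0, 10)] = 1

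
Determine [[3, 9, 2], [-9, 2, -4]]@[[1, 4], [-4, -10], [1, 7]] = C[0][0] = (3)*(1) + (9)*(-4) + (2)*(1) = -31
C[0][1] = (3)*(4) + (9)*(-10) + (2)*(7) = -64
C[1][0] = (-9)*(1) + (2)*(-4) + (-4)*(1) = -21
C[1][1] = (-9)*(4) + (2)*(-10) + (-4)*(7) = -84
= [[-31, -64], [-21, -84]]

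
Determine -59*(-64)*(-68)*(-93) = 23879424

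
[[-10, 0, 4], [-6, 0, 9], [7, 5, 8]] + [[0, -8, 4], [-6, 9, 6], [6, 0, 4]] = [[-10, -8, 8], [-12, 9, 15], [13, 5, 12]]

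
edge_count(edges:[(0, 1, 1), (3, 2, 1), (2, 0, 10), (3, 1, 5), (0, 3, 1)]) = 5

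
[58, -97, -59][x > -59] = [58]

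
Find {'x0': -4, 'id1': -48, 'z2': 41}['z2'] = 41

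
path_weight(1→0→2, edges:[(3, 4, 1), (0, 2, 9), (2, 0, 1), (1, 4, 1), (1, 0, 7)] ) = 16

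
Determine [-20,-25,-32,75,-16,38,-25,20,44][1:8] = [-25, -32, 75, -16, 38, -25, 20]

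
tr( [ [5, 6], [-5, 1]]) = 6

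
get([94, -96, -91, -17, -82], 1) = -96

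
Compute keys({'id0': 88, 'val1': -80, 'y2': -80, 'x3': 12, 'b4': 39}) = ['id0', 'val1', 'y2', 'x3', 'b4']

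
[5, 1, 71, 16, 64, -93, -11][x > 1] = [5, 71, 16, 64]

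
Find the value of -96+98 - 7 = -5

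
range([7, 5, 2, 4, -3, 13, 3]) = 16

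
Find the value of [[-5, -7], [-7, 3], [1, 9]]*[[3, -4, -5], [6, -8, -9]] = C[0][0] = (-5)*(3) + (-7)*(6) = -57
C[0][1] = (-5)*(-4) + (-7)*(-8) = 76
C[0][2] = (-5)*(-5) + (-7)*(-9) = 88
C[1][0] = (-7)*(3) + (3)*(6) = -3
C[1][1] = (-7)*(-4) + (3)*(-8) = 4
C[1][2] = (-7)*(-5) + (3)*(-9) = 8
... (3 more cells)
= [[-57, 76, 88], [-3, 4, 8], [57, -76, -86]]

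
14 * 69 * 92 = 88872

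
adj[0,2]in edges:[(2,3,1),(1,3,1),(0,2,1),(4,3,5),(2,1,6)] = 1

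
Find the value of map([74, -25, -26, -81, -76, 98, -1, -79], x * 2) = 74*2=148, -25*2=-50, -26*2=-52, -81*2=-162, -76*2=-152, 98*2=196, -1*2=-2, -79*2=-158
= [148, -50, -52, -162, -152, 196, -2, -158]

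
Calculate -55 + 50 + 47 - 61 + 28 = 9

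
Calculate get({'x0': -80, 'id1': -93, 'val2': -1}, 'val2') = -1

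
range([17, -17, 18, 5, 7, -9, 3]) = 35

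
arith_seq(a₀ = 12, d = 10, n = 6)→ a_0 = 12 + 0*10 = 12
a_1 = 12 + 1*10 = 22
a_2 = 12 + 2*10 = 32
...
= [12, 22, 32, 42, 52, 62]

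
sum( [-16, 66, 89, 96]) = 235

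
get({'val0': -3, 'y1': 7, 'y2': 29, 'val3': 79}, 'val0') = -3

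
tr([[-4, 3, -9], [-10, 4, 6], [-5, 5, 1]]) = diagonal: (-4) + 4 + 1
= 1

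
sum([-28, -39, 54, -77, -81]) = (-28) + (-39) + 54 + (-77) + (-81)
= -171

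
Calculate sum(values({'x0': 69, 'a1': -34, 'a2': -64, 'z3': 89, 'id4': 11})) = 71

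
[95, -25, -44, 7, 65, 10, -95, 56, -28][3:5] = [7, 65]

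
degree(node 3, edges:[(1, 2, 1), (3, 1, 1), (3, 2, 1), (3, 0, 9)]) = 3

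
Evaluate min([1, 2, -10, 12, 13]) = -10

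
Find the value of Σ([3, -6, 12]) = 9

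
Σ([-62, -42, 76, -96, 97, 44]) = (-62) + (-42) + 76 + (-96) + 97 + 44
= 17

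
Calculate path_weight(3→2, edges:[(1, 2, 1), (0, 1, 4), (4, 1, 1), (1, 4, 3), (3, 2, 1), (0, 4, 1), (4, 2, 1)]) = 1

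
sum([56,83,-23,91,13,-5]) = 56 + 83 + (-23) + 91 + 13 + (-5)
= 215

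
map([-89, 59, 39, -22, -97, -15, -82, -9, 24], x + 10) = [-79, 69, 49, -12, -87, -5, -72, 1, 34]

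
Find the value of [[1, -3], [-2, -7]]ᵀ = [[1, -2], [-3, -7]]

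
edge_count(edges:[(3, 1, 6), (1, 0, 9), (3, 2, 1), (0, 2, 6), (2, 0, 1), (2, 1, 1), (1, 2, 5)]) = 7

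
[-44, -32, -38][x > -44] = keep x where x > -44: -44✗, -32✓, -38✓
= [-32, -38]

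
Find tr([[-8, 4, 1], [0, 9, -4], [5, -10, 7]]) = diagonal: (-8) + 9 + 7
= 8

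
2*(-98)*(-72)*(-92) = -1298304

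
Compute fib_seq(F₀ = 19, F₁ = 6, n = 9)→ [19, 6, 25, 31, 56, 87, 143, 230, 373]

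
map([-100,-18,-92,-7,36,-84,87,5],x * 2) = -100*2=-200, -18*2=-36, -92*2=-184, -7*2=-14, 36*2=72, -84*2=-168, 87*2=174, 5*2=10
= [-200, -36, -184, -14, 72, -168, 174, 10]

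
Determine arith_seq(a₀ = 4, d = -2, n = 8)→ [4, 2, 0, -2, -4, -6, -8, -10]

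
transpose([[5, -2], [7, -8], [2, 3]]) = [[5, 7, 2], [-2, -8, 3]]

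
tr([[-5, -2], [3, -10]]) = -15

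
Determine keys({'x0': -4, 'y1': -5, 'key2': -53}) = ['x0', 'y1', 'key2']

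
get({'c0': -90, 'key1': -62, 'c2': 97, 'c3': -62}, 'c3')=-62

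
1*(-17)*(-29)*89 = 43877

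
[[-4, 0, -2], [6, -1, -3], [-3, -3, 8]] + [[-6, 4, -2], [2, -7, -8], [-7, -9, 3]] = [[-10, 4, -4], [8, -8, -11], [-10, -12, 11]]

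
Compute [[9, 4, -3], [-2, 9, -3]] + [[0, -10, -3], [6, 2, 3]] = [[9, -6, -6], [4, 11, 0]]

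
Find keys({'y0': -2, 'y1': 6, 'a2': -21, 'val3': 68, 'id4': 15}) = ['y0', 'y1', 'a2', 'val3', 'id4']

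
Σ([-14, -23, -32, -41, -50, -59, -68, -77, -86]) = (-14) + (-23) + (-32) + (-41) + (-50) + (-59) + (-68) + (-77) + (-86)
= -450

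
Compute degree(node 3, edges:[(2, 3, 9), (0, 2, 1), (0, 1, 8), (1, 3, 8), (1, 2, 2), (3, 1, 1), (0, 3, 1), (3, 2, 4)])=incident: (2,3), (1,3), (3,1), (0,3), (3,2)
= 5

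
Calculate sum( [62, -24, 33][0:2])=slice → [62, -24]
62 + (-24)
= 38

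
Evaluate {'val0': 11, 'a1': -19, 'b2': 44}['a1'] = -19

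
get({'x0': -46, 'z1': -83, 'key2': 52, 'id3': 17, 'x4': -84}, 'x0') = -46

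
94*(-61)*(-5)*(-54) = -1548180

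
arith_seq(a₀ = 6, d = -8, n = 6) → a_0 = 6 + 0*-8 = 6
a_1 = 6 + 1*-8 = -2
a_2 = 6 + 2*-8 = -10
...
= [6, -2, -10, -18, -26, -34]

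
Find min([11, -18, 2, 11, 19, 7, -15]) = -18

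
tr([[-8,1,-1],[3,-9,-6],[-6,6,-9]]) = diagonal: (-8) + (-9) + (-9)
= -26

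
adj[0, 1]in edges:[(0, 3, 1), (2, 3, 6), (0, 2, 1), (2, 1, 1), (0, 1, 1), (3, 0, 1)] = 1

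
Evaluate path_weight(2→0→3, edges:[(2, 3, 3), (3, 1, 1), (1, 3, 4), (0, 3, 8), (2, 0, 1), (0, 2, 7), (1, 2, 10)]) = 9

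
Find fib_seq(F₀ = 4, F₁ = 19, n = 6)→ F_2 = F_1 + F_0 = 23
F_3 = F_2 + F_1 = 42
F_4 = F_3 + F_2 = 65
...
= [4, 19, 23, 42, 65, 107]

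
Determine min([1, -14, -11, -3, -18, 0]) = -18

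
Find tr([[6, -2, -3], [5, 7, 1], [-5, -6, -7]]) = diagonal: 6 + 7 + (-7)
= 6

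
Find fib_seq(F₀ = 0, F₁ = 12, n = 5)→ F_2 = F_1 + F_0 = 12
F_3 = F_2 + F_1 = 24
F_4 = F_3 + F_2 = 36
= [0, 12, 12, 24, 36]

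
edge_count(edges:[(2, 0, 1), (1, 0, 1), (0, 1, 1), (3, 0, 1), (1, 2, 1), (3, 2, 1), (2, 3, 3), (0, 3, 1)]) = 8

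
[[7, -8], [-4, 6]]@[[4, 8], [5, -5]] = [[-12, 96], [14, -62]]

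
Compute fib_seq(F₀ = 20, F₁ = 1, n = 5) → F_2 = F_1 + F_0 = 21
F_3 = F_2 + F_1 = 22
F_4 = F_3 + F_2 = 43
= [20, 1, 21, 22, 43]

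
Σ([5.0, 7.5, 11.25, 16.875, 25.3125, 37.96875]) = 5.0 + 7.5 + 11.25 + 16.875 + 25.3125 + 37.96875
= 103.90625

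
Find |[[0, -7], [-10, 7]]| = (0)*(7) - (-7)*(-10)
= -70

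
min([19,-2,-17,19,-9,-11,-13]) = -17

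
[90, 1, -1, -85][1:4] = [1, -1, -85]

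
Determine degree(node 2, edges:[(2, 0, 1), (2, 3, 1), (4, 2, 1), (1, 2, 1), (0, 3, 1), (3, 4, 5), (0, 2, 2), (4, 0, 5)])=5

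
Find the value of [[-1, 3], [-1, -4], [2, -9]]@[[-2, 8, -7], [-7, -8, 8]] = C[0][0] = (-1)*(-2) + (3)*(-7) = -19
C[0][1] = (-1)*(8) + (3)*(-8) = -32
C[0][2] = (-1)*(-7) + (3)*(8) = 31
C[1][0] = (-1)*(-2) + (-4)*(-7) = 30
C[1][1] = (-1)*(8) + (-4)*(-8) = 24
C[1][2] = (-1)*(-7) + (-4)*(8) = -25
... (3 more cells)
= [[-19, -32, 31], [30, 24, -25], [59, 88, -86]]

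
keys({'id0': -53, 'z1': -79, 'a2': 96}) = ['id0', 'z1', 'a2']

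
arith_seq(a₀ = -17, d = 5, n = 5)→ [-17, -12, -7, -2, 3]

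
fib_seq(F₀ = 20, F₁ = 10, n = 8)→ [20, 10, 30, 40, 70, 110, 180, 290]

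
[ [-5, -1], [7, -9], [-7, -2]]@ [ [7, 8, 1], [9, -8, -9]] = C[0][0] = (-5)*(7) + (-1)*(9) = -44
C[0][1] = (-5)*(8) + (-1)*(-8) = -32
C[0][2] = (-5)*(1) + (-1)*(-9) = 4
C[1][0] = (7)*(7) + (-9)*(9) = -32
C[1][1] = (7)*(8) + (-9)*(-8) = 128
C[1][2] = (7)*(1) + (-9)*(-9) = 88
... (3 more cells)
= [[-44, -32, 4], [-32, 128, 88], [-67, -40, 11]]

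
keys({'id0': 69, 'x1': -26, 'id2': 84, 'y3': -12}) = ['id0', 'x1', 'id2', 'y3']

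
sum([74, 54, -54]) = 74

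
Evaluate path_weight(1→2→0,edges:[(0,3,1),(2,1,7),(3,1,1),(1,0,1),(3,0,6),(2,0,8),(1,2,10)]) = w(1→2)=10 + w(2→0)=8
= 18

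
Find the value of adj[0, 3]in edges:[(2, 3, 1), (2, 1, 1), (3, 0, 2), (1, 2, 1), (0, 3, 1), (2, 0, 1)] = 1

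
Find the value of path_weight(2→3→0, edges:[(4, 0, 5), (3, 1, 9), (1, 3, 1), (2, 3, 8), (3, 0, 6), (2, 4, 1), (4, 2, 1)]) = w(2→3)=8 + w(3→0)=6
= 14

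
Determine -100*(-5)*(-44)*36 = -792000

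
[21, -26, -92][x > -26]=keep x where x > -26: 21✓, -26✗, -92✗
= [21]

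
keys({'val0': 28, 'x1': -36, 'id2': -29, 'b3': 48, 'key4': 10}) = ['val0', 'x1', 'id2', 'b3', 'key4']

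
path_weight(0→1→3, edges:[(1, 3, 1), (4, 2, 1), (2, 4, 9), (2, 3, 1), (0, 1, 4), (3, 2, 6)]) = w(0→1)=4 + w(1→3)=1
= 5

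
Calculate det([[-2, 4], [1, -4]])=(-2)*(-4) - (4)*(1)
= 4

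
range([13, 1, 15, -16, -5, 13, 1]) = 31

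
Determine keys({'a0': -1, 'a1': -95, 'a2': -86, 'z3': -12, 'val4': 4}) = ['a0', 'a1', 'a2', 'z3', 'val4']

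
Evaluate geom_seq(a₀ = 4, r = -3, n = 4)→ [4, -12, 36, -108]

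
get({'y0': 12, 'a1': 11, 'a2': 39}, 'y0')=12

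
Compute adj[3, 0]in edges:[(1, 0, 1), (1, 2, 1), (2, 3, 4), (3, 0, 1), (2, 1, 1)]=1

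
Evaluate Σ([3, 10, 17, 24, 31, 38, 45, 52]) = 220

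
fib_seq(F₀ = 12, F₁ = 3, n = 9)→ [12, 3, 15, 18, 33, 51, 84, 135, 219]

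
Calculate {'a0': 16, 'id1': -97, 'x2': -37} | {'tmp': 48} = {'a0': 16, 'id1': -97, 'x2': -37, 'tmp': 48}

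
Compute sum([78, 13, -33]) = 58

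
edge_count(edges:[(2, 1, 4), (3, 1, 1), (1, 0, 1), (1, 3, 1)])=4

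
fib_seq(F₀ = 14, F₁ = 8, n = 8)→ [14, 8, 22, 30, 52, 82, 134, 216]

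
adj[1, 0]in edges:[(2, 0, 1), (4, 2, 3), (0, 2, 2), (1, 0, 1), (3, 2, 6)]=1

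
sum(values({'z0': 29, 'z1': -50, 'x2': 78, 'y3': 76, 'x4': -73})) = 60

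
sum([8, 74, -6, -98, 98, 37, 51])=8 + 74 + (-6) + (-98) + 98 + 37 + 51
= 164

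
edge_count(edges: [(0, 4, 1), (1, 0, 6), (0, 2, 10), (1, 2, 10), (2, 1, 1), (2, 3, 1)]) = 6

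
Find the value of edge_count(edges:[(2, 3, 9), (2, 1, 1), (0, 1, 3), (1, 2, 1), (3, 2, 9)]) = 5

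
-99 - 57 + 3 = -153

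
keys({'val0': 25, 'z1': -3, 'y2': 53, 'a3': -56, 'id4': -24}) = ['val0', 'z1', 'y2', 'a3', 'id4']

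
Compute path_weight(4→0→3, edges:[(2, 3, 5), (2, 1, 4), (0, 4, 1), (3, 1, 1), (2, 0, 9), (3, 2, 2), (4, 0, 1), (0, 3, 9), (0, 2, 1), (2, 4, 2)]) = 10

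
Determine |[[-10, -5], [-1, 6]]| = (-10)*(6) - (-5)*(-1)
= -65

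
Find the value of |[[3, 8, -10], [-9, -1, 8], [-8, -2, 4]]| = -288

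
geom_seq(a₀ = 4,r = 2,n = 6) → [4, 8, 16, 32, 64, 128]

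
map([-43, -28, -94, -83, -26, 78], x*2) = -43*2=-86, -28*2=-56, -94*2=-188, -83*2=-166, -26*2=-52, 78*2=156
= [-86, -56, -188, -166, -52, 156]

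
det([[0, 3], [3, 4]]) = -9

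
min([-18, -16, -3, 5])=-18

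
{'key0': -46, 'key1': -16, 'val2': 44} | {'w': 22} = {'key0': -46, 'key1': -16, 'val2': 44, 'w': 22}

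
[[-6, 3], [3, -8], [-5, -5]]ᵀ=[[-6, 3, -5], [3, -8, -5]]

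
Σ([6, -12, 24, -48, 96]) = 66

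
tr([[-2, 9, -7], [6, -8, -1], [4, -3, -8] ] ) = diagonal: (-2) + (-8) + (-8)
= -18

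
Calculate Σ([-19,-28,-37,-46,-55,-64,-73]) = (-19) + (-28) + (-37) + (-46) + (-55) + (-64) + (-73)
= -322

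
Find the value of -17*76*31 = -40052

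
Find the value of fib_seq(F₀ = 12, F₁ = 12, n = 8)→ [12, 12, 24, 36, 60, 96, 156, 252]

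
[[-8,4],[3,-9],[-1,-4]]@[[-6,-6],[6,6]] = C[0][0] = (-8)*(-6) + (4)*(6) = 72
C[0][1] = (-8)*(-6) + (4)*(6) = 72
C[1][0] = (3)*(-6) + (-9)*(6) = -72
C[1][1] = (3)*(-6) + (-9)*(6) = -72
C[2][0] = (-1)*(-6) + (-4)*(6) = -18
C[2][1] = (-1)*(-6) + (-4)*(6) = -18
= [[72, 72], [-72, -72], [-18, -18]]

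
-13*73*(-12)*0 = 0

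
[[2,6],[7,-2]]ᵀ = [[2, 7], [6, -2]]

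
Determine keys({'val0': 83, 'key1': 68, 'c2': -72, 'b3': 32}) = ['val0', 'key1', 'c2', 'b3']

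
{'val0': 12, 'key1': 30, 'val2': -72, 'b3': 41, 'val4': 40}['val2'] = -72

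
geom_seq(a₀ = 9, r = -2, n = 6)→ [9, -18, 36, -72, 144, -288]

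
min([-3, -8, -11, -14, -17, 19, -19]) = -19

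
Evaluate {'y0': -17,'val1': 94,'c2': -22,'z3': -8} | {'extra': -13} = {'y0': -17, 'val1': 94, 'c2': -22, 'z3': -8, 'extra': -13}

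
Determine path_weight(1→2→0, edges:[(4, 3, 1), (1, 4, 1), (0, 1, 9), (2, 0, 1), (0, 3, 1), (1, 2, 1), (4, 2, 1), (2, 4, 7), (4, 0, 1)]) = 2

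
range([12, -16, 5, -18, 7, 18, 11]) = 36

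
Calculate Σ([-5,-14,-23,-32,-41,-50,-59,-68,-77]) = (-5) + (-14) + (-23) + (-32) + (-41) + (-50) + (-59) + (-68) + (-77)
= -369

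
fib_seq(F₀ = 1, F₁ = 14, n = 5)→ [1, 14, 15, 29, 44]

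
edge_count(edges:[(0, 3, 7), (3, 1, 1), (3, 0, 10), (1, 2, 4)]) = 4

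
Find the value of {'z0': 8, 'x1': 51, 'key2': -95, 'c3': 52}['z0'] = 8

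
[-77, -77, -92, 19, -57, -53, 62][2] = -92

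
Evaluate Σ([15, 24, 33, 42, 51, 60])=15 + 24 + 33 + 42 + 51 + 60
= 225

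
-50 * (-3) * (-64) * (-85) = 816000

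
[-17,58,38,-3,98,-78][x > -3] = keep x where x > -3: -17✗, 58✓, 38✓, -3✗, 98✓, -78✗
= [58, 38, 98]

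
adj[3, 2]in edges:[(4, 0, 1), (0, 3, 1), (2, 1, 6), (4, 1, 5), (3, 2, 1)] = 1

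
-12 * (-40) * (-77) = -36960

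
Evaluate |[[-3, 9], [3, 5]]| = (-3)*(5) - (9)*(3)
= -42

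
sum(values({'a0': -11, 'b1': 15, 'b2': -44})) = (-11) + 15 + (-44)
= -40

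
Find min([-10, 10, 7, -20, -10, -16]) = -20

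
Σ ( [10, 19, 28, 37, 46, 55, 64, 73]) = 332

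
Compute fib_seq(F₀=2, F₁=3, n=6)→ [2, 3, 5, 8, 13, 21]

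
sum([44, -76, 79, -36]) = 11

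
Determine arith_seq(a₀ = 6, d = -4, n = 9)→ a_0 = 6 + 0*-4 = 6
a_1 = 6 + 1*-4 = 2
a_2 = 6 + 2*-4 = -2
...
= [6, 2, -2, -6, -10, -14, -18, -22, -26]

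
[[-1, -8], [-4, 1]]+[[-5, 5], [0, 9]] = [[-6, -3], [-4, 10]]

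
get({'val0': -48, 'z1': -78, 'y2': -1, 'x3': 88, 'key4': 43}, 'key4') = 43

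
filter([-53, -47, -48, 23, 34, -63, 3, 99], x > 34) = [99]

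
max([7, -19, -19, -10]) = 7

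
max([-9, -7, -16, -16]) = -7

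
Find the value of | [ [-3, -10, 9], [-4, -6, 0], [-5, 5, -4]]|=(1)*(-3)*det([[-6, 0], [5, -4]]) + (-1)*(-10)*det([[-4, 0], [-5, -4]]) + (1)*(9)*det([[-4, -6], [-5, 5]])
= -72 + 160 + -450
= -362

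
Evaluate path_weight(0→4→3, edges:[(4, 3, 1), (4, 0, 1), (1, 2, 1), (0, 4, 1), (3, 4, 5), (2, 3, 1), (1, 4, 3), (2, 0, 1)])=2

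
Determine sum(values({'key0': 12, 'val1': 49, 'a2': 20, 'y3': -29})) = 52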